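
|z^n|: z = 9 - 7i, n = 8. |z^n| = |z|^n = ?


|z| = sqrt(81+49) = sqrt(130) = 11.4018
|z^8| = |z|^8 = (sqrt(130))^8 = 130^4 = 285610000

|z^8| = 285610000


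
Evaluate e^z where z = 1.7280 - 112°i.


e^1.7280 = 5.6294
cos(-112°) = -0.3746
sin(-112°) = -0.92718
Real = 5.6294*(-0.3746) = -2.1088
Imag = 5.6294*(-0.92718) = -5.2195

-2.1088 - 5.2195i


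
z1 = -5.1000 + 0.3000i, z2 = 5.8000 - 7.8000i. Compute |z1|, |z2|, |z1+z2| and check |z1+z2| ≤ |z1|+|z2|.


|z1| = sqrt((-5.1)^2 + 0.3^2) = sqrt(26.1) = 5.1088
|z2| = sqrt(5.8^2 + (-7.8)^2) = sqrt(94.48) = 9.7201
z1+z2 = 0.7000 - 7.5000i
|z1+z2| = sqrt(56.74) = 7.5326
|z1|+|z2| = 5.1088 + 9.7201 = 14.8289

|z1+z2| = 7.5326 ≤ |z1|+|z2| = 14.8289 (verified)


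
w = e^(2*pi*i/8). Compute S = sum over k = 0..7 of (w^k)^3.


The roots are w_k = w^k with w = e^(2*pi*i/8), and (w^k)^3 = (w^3)^k.
So S = 1 + u + u^2 + ... + u^(7) with u = w^3.
3 = 0*8 + 3, so 3 is not a multiple of 8: u = w^3 ≠ 1 (w is a primitive 8th root), while u^8 = (w^8)^3 = 1.
Geometric series: S = (1 - u^8)/(1 - u) = (1 - 1)/(1 - u) = 0

S = 0


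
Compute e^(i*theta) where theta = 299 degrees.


cos(299°) = 0.4848
sin(299°) = -0.8746

e^(i*299°) = 0.4848 - 0.8746i


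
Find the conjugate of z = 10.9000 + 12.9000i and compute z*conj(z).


z_bar = 10.9000 - 12.9000i
z*z_bar = 10.9^2 + 12.9^2 = 118.81 + 166.41 = 285.22

z_bar = 10.9000 - 12.9000i, z*z_bar = 285.22


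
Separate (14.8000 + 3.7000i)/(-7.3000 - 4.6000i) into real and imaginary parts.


Multiply by conjugate: (14.8000 + 3.7000i)(-7.3000 + 4.6000i) / ((-7.3)^2 + (-4.6)^2)
Numerator real = 14.8*(-7.3) + 3.7*(-4.6) = -125.06
Numerator imag = 3.7*(-7.3) - 14.8*(-4.6) = 41.07
Denominator = 74.45
Re(z) = -125.06/74.45 = -1.6798
Im(z) = 41.07/74.45 = 0.5516

Re(z) = -1.6798, Im(z) = 0.5516


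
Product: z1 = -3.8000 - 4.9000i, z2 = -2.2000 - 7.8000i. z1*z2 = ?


Real = -3.8*(-2.2) - (-4.9)*(-7.8) = 8.36 - 38.22 = -29.86
Imag = -3.8*(-7.8) - (2.2)*(-4.9) = 29.64 + 10.78 = 40.42

-29.8600 + 40.4200i


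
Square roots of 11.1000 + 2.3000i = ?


|z| = sqrt(123.21+5.29) = 11.3358
sqrt((|z|+a)/2) = sqrt((11.3358+11.1)/2) = sqrt(11.2179) = 3.3493
sqrt((|z|-a)/2) = sqrt((11.3358-11.1)/2) = sqrt(0.1179) = 0.3434

±(3.3493 + 0.3434i) i.e. 3.3493 + 0.3434i and -3.3493 - 0.3434i


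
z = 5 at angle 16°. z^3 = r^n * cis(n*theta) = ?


r^3 = 5^3 = 125
n*theta = 3*16° = 48° = 48° (mod 360)
a = 125*cos(48°) = 83.6413
b = 125*sin(48°) = 92.8931

125 cis(48°) = 83.6413 + 92.8931i


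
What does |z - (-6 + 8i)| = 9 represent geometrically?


|z - z0| = r is a circle with center z0 and radius r.
Center = (-6, 8), radius = 9

Circle with center (-6, 8) and radius 9


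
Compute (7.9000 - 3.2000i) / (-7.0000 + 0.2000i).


Conjugate of z2 = -7.0000 - 0.2000i
Numerator: (7.9000 - 3.2000i)(-7.0000 - 0.2000i) = -55.9400 + 20.8200i
Denominator: (-7)^2 + 0.2^2 = 49.04
Result = (-55.9400 + 20.8200i)/49.04

-1.1407 + 0.4246i


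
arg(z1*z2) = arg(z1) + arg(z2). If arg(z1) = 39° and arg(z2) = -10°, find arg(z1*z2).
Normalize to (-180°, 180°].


arg(z1*z2) = 39° - 10° = 29°
Normalized to (-180°, 180°]: 29°

29°


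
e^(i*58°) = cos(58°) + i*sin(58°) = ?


cos(58°) = 0.5299
sin(58°) = 0.8480

e^(i*58°) = 0.5299 + 0.8480i


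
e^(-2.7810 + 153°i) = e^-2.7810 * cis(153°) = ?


e^-2.7810 = 0.0620
cos(153°) = -0.891
sin(153°) = 0.454
Real = 0.0620*(-0.891) = -0.0552
Imag = 0.0620*0.454 = 0.0281

-0.0552 + 0.0281i


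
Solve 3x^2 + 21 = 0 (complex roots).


disc = 0^2 - 4*3*21 = 0 - 252 = -252
sqrt(|disc|) = sqrt(252) = 15.8745
Real part = 0/(2*3) = 0
Imag part = 15.8745/(2*3) = 2.6458

0 ± 2.6458i


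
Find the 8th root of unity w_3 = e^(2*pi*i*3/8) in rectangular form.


Angle = 360*3/8 = 135°
a = cos(135°) = -0.7071
b = sin(135°) = 0.7071

-0.7071 + 0.7071i


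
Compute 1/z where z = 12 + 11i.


|z|^2 = 144+121 = 265
1/z = (12 - 11i)/265

1/z = 0.0453 - 0.0415i


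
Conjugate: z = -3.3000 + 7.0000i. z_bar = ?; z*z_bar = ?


z_bar = -3.3000 - 7.0000i
z*z_bar = (-3.3)^2 + 7^2 = 10.89 + 49 = 59.89

z_bar = -3.3000 - 7.0000i, z*z_bar = 59.89


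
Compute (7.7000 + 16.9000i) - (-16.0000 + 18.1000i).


Real: 7.7 + 16 = 23.7
Imag: 16.9 - 18.1 = -1.2

23.7000 - 1.2000i


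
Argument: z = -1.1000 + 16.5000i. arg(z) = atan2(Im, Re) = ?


Re = -1.1, Im = 16.5
arg = atan2(16.5, -1.1) = 93.8141 degrees

arg(z) = 93.8141 degrees


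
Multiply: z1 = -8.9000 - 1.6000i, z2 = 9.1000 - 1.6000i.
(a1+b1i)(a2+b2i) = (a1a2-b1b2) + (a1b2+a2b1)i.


Real = -8.9*9.1 - (-1.6)*(-1.6) = -80.99 - 2.56 = -83.55
Imag = -8.9*(-1.6) + 9.1*(-1.6) = 14.24 - (14.56) = -0.32

-83.5500 - 0.3200i


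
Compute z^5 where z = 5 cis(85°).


r^5 = 5^5 = 3125
n*theta = 5*85° = 425° = 65° (mod 360)
a = 3125*cos(65°) = 1320.6821
b = 3125*sin(65°) = 2832.2118

3125 cis(65°) = 1320.6821 + 2832.2118i


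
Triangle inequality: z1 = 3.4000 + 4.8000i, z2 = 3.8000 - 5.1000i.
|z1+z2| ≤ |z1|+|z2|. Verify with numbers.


|z1| = sqrt(3.4^2 + 4.8^2) = sqrt(34.6) = 5.8822
|z2| = sqrt(3.8^2 + (-5.1)^2) = sqrt(40.45) = 6.3600
z1+z2 = 7.2000 - 0.3000i
|z1+z2| = sqrt(51.93) = 7.2062
|z1|+|z2| = 5.8822 + 6.3600 = 12.2422

|z1+z2| = 7.2062 ≤ |z1|+|z2| = 12.2422 (verified)


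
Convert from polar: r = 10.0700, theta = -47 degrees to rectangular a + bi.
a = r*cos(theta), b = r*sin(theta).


a = 10.0700*cos(-47°) = 10.0700*0.682 = 6.8677
b = 10.0700*sin(-47°) = 10.0700*(-0.73135) = -7.3647

6.8677 - 7.3647i


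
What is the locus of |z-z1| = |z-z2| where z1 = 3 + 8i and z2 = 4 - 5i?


Equal distances means the locus is the perpendicular bisector of z1 and z2.
Midpoint = ((3+4)/2, (8+(-5))/2) = (3.5000, 1.5000)

Perpendicular bisector through (3.5000, 1.5000)


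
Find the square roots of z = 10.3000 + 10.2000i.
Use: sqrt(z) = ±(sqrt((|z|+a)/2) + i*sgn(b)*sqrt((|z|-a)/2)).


|z| = sqrt(106.09+104.04) = 14.4959
sqrt((|z|+a)/2) = sqrt((14.4959+10.3)/2) = sqrt(12.3979) = 3.5211
sqrt((|z|-a)/2) = sqrt((14.4959-10.3)/2) = sqrt(2.0979) = 1.4484

±(3.5211 + 1.4484i) i.e. 3.5211 + 1.4484i and -3.5211 - 1.4484i


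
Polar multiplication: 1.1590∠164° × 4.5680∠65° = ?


r = 1.1590 * 4.5680 = 5.2943
theta = 164° + 65° = 229° = 229° (mod 360)

5.2943 cis(229°)


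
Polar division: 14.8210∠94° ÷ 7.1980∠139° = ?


r = 14.8210 / 7.1980 = 2.0590
theta = 94° - 139° = -45° = 315° (mod 360)

2.0590 cis(315°)


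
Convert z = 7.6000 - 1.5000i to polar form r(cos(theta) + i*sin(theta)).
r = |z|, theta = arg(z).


r = sqrt(57.76+2.25) = sqrt(60.01) = 7.7466
theta = atan2(-1.5, 7.6) = -11.1649 degrees

r = 7.7466, theta = -11.1649 degrees


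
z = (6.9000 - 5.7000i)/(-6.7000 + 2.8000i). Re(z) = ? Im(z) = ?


Multiply by conjugate: (6.9000 - 5.7000i)(-6.7000 - 2.8000i) / ((-6.7)^2 + 2.8^2)
Numerator real = 6.9*(-6.7) - (5.7)*2.8 = -62.19
Numerator imag = -5.7*(-6.7) - 6.9*2.8 = 18.87
Denominator = 52.73
Re(z) = -62.19/52.73 = -1.1794
Im(z) = 18.87/52.73 = 0.3579

Re(z) = -1.1794, Im(z) = 0.3579


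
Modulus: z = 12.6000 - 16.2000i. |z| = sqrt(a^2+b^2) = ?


|z| = sqrt(12.6^2 + (-16.2)^2) = sqrt(158.76 + 262.44) = sqrt(421.2) = 20.5232

|z| = 20.5232


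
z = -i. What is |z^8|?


|z| = sqrt(0+1) = sqrt(1) = 1
|z^8| = |z|^8 = 1^8 = 1

|z^8| = 1


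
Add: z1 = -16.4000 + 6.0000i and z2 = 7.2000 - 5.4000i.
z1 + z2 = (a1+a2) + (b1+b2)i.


Real: -16.4 + 7.2 = -9.2
Imag: 6 - 5.4 = 0.6

-9.2000 + 0.6000i


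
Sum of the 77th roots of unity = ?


The sum of all 77th roots of unity is 0.
Geometric series: (1 - w^77)/(1 - w) = (1-1)/(1-w) = 0 since w^77 = 1, w ≠ 1.
Alternatively: coefficient of z^76 in z^77 - 1 is 0.

0


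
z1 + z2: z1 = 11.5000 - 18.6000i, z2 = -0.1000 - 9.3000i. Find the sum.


Real: 11.5 - 0.1 = 11.4
Imag: -18.6 - 9.3 = -27.9

11.4000 - 27.9000i


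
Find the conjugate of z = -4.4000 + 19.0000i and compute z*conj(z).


z_bar = -4.4000 - 19.0000i
z*z_bar = (-4.4)^2 + 19^2 = 19.36 + 361 = 380.36

z_bar = -4.4000 - 19.0000i, z*z_bar = 380.36


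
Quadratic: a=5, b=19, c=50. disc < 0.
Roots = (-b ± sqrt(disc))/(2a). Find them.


disc = 19^2 - 4*5*50 = 361 - 1000 = -639
sqrt(|disc|) = sqrt(639) = 25.2784
Real part = -19/(2*5) = -1.9000
Imag part = 25.2784/(2*5) = 2.5278

-1.9000 ± 2.5278i


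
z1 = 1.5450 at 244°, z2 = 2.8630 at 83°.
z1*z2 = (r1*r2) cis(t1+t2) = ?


r = 1.5450 * 2.8630 = 4.4233
theta = 244° + 83° = 327° = 327° (mod 360)

4.4233 cis(327°)


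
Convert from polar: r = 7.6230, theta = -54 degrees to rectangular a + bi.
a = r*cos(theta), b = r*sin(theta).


a = 7.6230*cos(-54°) = 7.6230*0.58779 = 4.4807
b = 7.6230*sin(-54°) = 7.6230*(-0.809017) = -6.1671

4.4807 - 6.1671i


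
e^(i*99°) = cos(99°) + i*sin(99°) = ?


cos(99°) = -0.1564
sin(99°) = 0.9877

e^(i*99°) = -0.1564 + 0.9877i


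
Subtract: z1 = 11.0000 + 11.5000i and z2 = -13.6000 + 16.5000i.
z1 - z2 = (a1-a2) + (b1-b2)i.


Real: 11 + 13.6 = 24.6
Imag: 11.5 - 16.5 = -5

24.6000 - 5.0000i


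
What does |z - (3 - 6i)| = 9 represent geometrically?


|z - z0| = r is a circle with center z0 and radius r.
Center = (3, -6), radius = 9

Circle with center (3, -6) and radius 9


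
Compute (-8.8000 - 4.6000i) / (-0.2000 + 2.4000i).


Conjugate of z2 = -0.2000 - 2.4000i
Numerator: (-8.8000 - 4.6000i)(-0.2000 - 2.4000i) = -9.2800 + 22.0400i
Denominator: (-0.2)^2 + 2.4^2 = 5.8
Result = (-9.2800 + 22.0400i)/5.8

-1.6000 + 3.8000i


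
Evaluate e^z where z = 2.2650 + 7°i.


e^2.2650 = 9.6311
cos(7°) = 0.99255
sin(7°) = 0.12187
Real = 9.6311*0.99255 = 9.5593
Imag = 9.6311*0.12187 = 1.1737

9.5593 + 1.1737i


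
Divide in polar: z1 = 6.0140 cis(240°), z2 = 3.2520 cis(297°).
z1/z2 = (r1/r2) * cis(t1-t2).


r = 6.0140 / 3.2520 = 1.8493
theta = 240° - 297° = -57° = 303° (mod 360)

1.8493 cis(303°)


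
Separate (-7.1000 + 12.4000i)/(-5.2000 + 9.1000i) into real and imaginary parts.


Multiply by conjugate: (-7.1000 + 12.4000i)(-5.2000 - 9.1000i) / ((-5.2)^2 + 9.1^2)
Numerator real = -7.1*(-5.2) + 12.4*9.1 = 149.76
Numerator imag = 12.4*(-5.2) - (-7.1)*9.1 = 0.13
Denominator = 109.85
Re(z) = 149.76/109.85 = 1.3633
Im(z) = 0.13/109.85 = 0.0012

Re(z) = 1.3633, Im(z) = 0.0012


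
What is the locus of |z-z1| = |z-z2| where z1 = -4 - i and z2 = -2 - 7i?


Equal distances means the locus is the perpendicular bisector of z1 and z2.
Midpoint = ((-4+(-2))/2, (-1+(-7))/2) = (-3.0000, -4.0000)

Perpendicular bisector through (-3.0000, -4.0000)


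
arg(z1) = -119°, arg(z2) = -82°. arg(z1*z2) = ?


arg(z1*z2) = -119° - 82° = -201°
Normalized to (-180°, 180°]: 159°

159°


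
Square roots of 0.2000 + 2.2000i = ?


|z| = sqrt(0.04+4.84) = 2.2091
sqrt((|z|+a)/2) = sqrt((2.2091+0.2)/2) = sqrt(1.2045) = 1.0975
sqrt((|z|-a)/2) = sqrt((2.2091-0.2)/2) = sqrt(1.0045) = 1.0023

±(1.0975 + 1.0023i) i.e. 1.0975 + 1.0023i and -1.0975 - 1.0023i


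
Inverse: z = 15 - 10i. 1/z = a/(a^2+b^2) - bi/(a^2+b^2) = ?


|z|^2 = 225+100 = 325
1/z = (15 + 10i)/325

1/z = 0.0462 + 0.0308i


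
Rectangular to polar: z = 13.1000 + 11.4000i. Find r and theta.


r = sqrt(171.61+129.96) = sqrt(301.57) = 17.3658
theta = atan2(11.4, 13.1) = 41.0307 degrees

r = 17.3658, theta = 41.0307 degrees


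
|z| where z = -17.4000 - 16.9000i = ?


|z| = sqrt((-17.4)^2 + (-16.9)^2) = sqrt(302.76 + 285.61) = sqrt(588.37) = 24.2563

|z| = 24.2563


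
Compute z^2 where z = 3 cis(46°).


r^2 = 3^2 = 9
n*theta = 2*46° = 92° = 92° (mod 360)
a = 9*cos(92°) = -0.3141
b = 9*sin(92°) = 8.9945

9 cis(92°) = -0.3141 + 8.9945i


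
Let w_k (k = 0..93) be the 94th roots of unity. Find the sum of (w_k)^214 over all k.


The roots are w_k = w^k with w = e^(2*pi*i/94), and (w^k)^214 = (w^214)^k.
So S = 1 + u + u^2 + ... + u^(93) with u = w^214.
214 = 2*94 + 26, so 214 is not a multiple of 94: u = (w^94)^2 * w^26 = w^26 ≠ 1 (w is a primitive 94th root), while u^94 = (w^94)^214 = 1.
Geometric series: S = (1 - u^94)/(1 - u) = (1 - 1)/(1 - u) = 0

S = 0


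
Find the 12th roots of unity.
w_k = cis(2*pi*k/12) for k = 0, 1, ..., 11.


The 12th roots of unity are cis(360k/12°) for k=0..11
Angle step = 360/12 = 30°
Primitive root: cis(30°)
Primitive root = 0.8660 + 0.5000i

12 roots at angles: 0°, 30°, 60°, 90°, 120°, 150°, 180°, 210°, 240°, 270°, 300°, 330°


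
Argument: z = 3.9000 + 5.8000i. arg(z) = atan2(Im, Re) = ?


Re = 3.9, Im = 5.8
arg = atan2(5.8, 3.9) = 56.0826 degrees

arg(z) = 56.0826 degrees


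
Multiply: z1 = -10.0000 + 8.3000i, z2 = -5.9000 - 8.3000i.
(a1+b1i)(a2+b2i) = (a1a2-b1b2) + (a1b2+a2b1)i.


Real = -10*(-5.9) - 8.3*(-8.3) = 59 - (-68.89) = 127.89
Imag = -10*(-8.3) - (5.9)*8.3 = 83 - (48.97) = 34.03

127.8900 + 34.0300i


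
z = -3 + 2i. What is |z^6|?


|z| = sqrt(9+4) = sqrt(13) = 3.6056
|z^6| = |z|^6 = (sqrt(13))^6 = 13^3 = 2197

|z^6| = 2197


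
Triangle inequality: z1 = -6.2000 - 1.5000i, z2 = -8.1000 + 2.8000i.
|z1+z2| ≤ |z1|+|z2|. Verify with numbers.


|z1| = sqrt((-6.2)^2 + (-1.5)^2) = sqrt(40.69) = 6.3789
|z2| = sqrt((-8.1)^2 + 2.8^2) = sqrt(73.45) = 8.5703
z1+z2 = -14.3000 + 1.3000i
|z1+z2| = sqrt(206.18) = 14.3590
|z1|+|z2| = 6.3789 + 8.5703 = 14.9492

|z1+z2| = 14.3590 ≤ |z1|+|z2| = 14.9492 (verified)


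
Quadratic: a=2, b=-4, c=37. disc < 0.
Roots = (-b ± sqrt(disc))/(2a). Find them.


disc = (-4)^2 - 4*2*37 = 16 - 296 = -280
sqrt(|disc|) = sqrt(280) = 16.7332
Real part = 4/(2*2) = 1.0000
Imag part = 16.7332/(2*2) = 4.1833

1.0000 ± 4.1833i


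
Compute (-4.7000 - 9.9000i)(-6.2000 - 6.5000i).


Real = -4.7*(-6.2) - (-9.9)*(-6.5) = 29.14 - 64.35 = -35.21
Imag = -4.7*(-6.5) - (6.2)*(-9.9) = 30.55 + 61.38 = 91.93

-35.2100 + 91.9300i


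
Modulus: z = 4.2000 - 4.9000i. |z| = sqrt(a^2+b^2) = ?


|z| = sqrt(4.2^2 + (-4.9)^2) = sqrt(17.64 + 24.01) = sqrt(41.65) = 6.4537

|z| = 6.4537


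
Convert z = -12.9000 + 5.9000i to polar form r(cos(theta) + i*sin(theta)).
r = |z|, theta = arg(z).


r = sqrt(166.41+34.81) = sqrt(201.22) = 14.1852
theta = atan2(5.9, -12.9) = 155.4223 degrees

r = 14.1852, theta = 155.4223 degrees


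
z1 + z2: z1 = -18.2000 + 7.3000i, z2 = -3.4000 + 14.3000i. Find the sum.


Real: -18.2 - 3.4 = -21.6
Imag: 7.3 + 14.3 = 21.6

-21.6000 + 21.6000i


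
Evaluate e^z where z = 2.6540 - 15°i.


e^2.6540 = 14.21077
cos(-15°) = 0.9659258
sin(-15°) = -0.25882
Real = 14.21077*0.9659258 = 13.7265
Imag = 14.21077*(-0.25882) = -3.6780

13.7265 - 3.6780i


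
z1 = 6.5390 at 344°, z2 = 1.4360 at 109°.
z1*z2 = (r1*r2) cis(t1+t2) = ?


r = 6.5390 * 1.4360 = 9.3900
theta = 344° + 109° = 453° = 93° (mod 360)

9.3900 cis(93°)


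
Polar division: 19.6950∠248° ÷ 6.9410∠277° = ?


r = 19.6950 / 6.9410 = 2.8375
theta = 248° - 277° = -29° = 331° (mod 360)

2.8375 cis(331°)


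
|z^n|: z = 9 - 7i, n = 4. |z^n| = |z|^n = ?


|z| = sqrt(81+49) = sqrt(130) = 11.4018
|z^4| = |z|^4 = (sqrt(130))^4 = 130^2 = 16900

|z^4| = 16900


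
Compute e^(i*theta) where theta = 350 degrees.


cos(350°) = 0.9848
sin(350°) = -0.1736

e^(i*350°) = 0.9848 - 0.1736i


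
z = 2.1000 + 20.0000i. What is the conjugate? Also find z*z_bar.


z_bar = 2.1000 - 20.0000i
z*z_bar = 2.1^2 + 20^2 = 4.41 + 400 = 404.41

z_bar = 2.1000 - 20.0000i, z*z_bar = 404.41


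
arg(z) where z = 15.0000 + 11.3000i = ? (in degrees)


Re = 15, Im = 11.3
arg = atan2(11.3, 15) = 36.9919 degrees

arg(z) = 36.9919 degrees


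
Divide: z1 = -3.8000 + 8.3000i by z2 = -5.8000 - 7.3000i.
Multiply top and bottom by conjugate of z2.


Conjugate of z2 = -5.8000 + 7.3000i
Numerator: (-3.8000 + 8.3000i)(-5.8000 + 7.3000i) = -38.5500 - 75.8800i
Denominator: (-5.8)^2 + (-7.3)^2 = 86.93
Result = (-38.5500 - 75.8800i)/86.93

-0.4435 - 0.8729i


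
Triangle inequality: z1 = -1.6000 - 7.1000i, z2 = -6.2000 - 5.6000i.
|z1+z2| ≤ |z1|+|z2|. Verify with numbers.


|z1| = sqrt((-1.6)^2 + (-7.1)^2) = sqrt(52.97) = 7.2780
|z2| = sqrt((-6.2)^2 + (-5.6)^2) = sqrt(69.8) = 8.3546
z1+z2 = -7.8000 - 12.7000i
|z1+z2| = sqrt(222.13) = 14.9040
|z1|+|z2| = 7.2780 + 8.3546 = 15.6326

|z1+z2| = 14.9040 ≤ |z1|+|z2| = 15.6326 (verified)


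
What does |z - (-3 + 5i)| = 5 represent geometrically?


|z - z0| = r is a circle with center z0 and radius r.
Center = (-3, 5), radius = 5

Circle with center (-3, 5) and radius 5


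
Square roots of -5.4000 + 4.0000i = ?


|z| = sqrt(29.16+16) = 6.7201
sqrt((|z|+a)/2) = sqrt((6.7201+(-5.4))/2) = sqrt(0.6601) = 0.8124
sqrt((|z|-a)/2) = sqrt((6.7201-(-5.4))/2) = sqrt(6.0601) = 2.4617

±(0.8124 + 2.4617i) i.e. 0.8124 + 2.4617i and -0.8124 - 2.4617i


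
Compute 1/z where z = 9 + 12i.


|z|^2 = 81+144 = 225
1/z = (9 - 12i)/225

1/z = 0.0400 - 0.0533i


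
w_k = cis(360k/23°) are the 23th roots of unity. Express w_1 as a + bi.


Angle = 360*1/23 = 15.6522°
a = cos(15.6522°) = 0.9629
b = sin(15.6522°) = 0.2698

0.9629 + 0.2698i


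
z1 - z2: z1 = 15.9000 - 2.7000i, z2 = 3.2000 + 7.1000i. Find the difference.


Real: 15.9 - 3.2 = 12.7
Imag: -2.7 - 7.1 = -9.8

12.7000 - 9.8000i


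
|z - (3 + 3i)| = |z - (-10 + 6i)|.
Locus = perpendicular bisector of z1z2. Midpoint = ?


Equal distances means the locus is the perpendicular bisector of z1 and z2.
Midpoint = ((3+(-10))/2, (3+6)/2) = (-3.5000, 4.5000)

Perpendicular bisector through (-3.5000, 4.5000)


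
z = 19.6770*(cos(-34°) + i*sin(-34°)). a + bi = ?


a = 19.6770*cos(-34°) = 19.6770*0.82904 = 16.3130
b = 19.6770*sin(-34°) = 19.6770*(-0.55919) = -11.0032

16.3130 - 11.0032i


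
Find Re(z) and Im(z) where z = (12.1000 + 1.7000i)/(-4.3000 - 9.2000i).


Multiply by conjugate: (12.1000 + 1.7000i)(-4.3000 + 9.2000i) / ((-4.3)^2 + (-9.2)^2)
Numerator real = 12.1*(-4.3) + 1.7*(-9.2) = -67.67
Numerator imag = 1.7*(-4.3) - 12.1*(-9.2) = 104.01
Denominator = 103.13
Re(z) = -67.67/103.13 = -0.6562
Im(z) = 104.01/103.13 = 1.0085

Re(z) = -0.6562, Im(z) = 1.0085


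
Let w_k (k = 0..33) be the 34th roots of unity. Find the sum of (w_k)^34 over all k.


The roots are w_k = w^k with w = e^(2*pi*i/34), and (w^k)^34 = (w^34)^k.
So S = 1 + u + u^2 + ... + u^(33) with u = w^34.
34 = 1*34 + 0, so 34 is a multiple of 34 and u = (w^34)^1 = 1.
Every one of the 34 terms equals 1: S = 34

S = 34


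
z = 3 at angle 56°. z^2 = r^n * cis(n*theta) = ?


r^2 = 3^2 = 9
n*theta = 2*56° = 112° = 112° (mod 360)
a = 9*cos(112°) = -3.3715
b = 9*sin(112°) = 8.3447

9 cis(112°) = -3.3715 + 8.3447i


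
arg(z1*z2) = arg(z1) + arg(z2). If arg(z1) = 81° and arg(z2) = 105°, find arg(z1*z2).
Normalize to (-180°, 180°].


arg(z1*z2) = 81° + 105° = 186°
Normalized to (-180°, 180°]: -174°

-174°


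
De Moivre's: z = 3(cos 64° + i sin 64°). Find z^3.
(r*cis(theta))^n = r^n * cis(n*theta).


r^3 = 3^3 = 27
n*theta = 3*64° = 192° = 192° (mod 360)
a = 27*cos(192°) = -26.4100
b = 27*sin(192°) = -5.6136

27 cis(192°) = -26.4100 - 5.6136i


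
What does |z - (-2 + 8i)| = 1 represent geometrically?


|z - z0| = r is a circle with center z0 and radius r.
Center = (-2, 8), radius = 1

Circle with center (-2, 8) and radius 1


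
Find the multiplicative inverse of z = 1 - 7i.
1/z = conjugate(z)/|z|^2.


|z|^2 = 1+49 = 50
1/z = (1 + 7i)/50

1/z = 0.0200 + 0.1400i


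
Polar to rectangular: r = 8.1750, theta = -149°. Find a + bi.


a = 8.1750*cos(-149°) = 8.1750*(-0.857167) = -7.0073
b = 8.1750*sin(-149°) = 8.1750*(-0.515038) = -4.2104

-7.0073 - 4.2104i


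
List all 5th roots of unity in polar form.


The 5th roots of unity are cis(360k/5°) for k=0..4
Angle step = 360/5 = 72°
Primitive root: cis(72°)
Primitive root = 0.3090 + 0.9511i

5 roots at angles: 0°, 72°, 144°, 216°, 288°


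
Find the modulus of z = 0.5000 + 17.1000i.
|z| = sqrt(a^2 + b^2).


|z| = sqrt(0.5^2 + 17.1^2) = sqrt(0.25 + 292.41) = sqrt(292.66) = 17.1073

|z| = 17.1073


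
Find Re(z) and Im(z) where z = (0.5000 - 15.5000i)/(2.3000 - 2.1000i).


Multiply by conjugate: (0.5000 - 15.5000i)(2.3000 + 2.1000i) / (2.3^2 + (-2.1)^2)
Numerator real = 0.5*2.3 - (15.5)*(-2.1) = 33.7
Numerator imag = -15.5*2.3 - 0.5*(-2.1) = -34.6
Denominator = 9.7
Re(z) = 33.7/9.7 = 3.4742
Im(z) = -34.6/9.7 = -3.5670

Re(z) = 3.4742, Im(z) = -3.5670


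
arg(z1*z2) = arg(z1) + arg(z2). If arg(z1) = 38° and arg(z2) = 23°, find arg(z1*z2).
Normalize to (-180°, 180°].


arg(z1*z2) = 38° + 23° = 61°
Normalized to (-180°, 180°]: 61°

61°


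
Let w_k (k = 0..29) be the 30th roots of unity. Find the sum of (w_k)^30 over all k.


The roots are w_k = w^k with w = e^(2*pi*i/30), and (w^k)^30 = (w^30)^k.
So S = 1 + u + u^2 + ... + u^(29) with u = w^30.
30 = 1*30 + 0, so 30 is a multiple of 30 and u = (w^30)^1 = 1.
Every one of the 30 terms equals 1: S = 30

S = 30


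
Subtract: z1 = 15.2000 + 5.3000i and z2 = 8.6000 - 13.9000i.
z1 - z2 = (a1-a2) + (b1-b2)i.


Real: 15.2 - 8.6 = 6.6
Imag: 5.3 + 13.9 = 19.2

6.6000 + 19.2000i


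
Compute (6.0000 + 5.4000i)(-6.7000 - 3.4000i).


Real = 6*(-6.7) - 5.4*(-3.4) = -40.2 - (-18.36) = -21.84
Imag = 6*(-3.4) - (6.7)*5.4 = -20.4 - (36.18) = -56.58

-21.8400 - 56.5800i


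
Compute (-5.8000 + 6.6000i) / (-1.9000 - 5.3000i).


Conjugate of z2 = -1.9000 + 5.3000i
Numerator: (-5.8000 + 6.6000i)(-1.9000 + 5.3000i) = -23.9600 - 43.2800i
Denominator: (-1.9)^2 + (-5.3)^2 = 31.7
Result = (-23.9600 - 43.2800i)/31.7

-0.7558 - 1.3653i


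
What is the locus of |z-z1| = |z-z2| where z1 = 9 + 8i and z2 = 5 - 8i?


Equal distances means the locus is the perpendicular bisector of z1 and z2.
Midpoint = ((9+5)/2, (8+(-8))/2) = (7.0000, 0)

Perpendicular bisector through (7.0000, 0)


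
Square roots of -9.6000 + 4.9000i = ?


|z| = sqrt(92.16+24.01) = 10.7782
sqrt((|z|+a)/2) = sqrt((10.7782+(-9.6))/2) = sqrt(0.5891) = 0.7675
sqrt((|z|-a)/2) = sqrt((10.7782-(-9.6))/2) = sqrt(10.1891) = 3.1920

±(0.7675 + 3.1920i) i.e. 0.7675 + 3.1920i and -0.7675 - 3.1920i


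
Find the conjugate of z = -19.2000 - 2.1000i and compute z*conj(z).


z_bar = -19.2000 + 2.1000i
z*z_bar = (-19.2)^2 + (-2.1)^2 = 368.64 + 4.41 = 373.05

z_bar = -19.2000 + 2.1000i, z*z_bar = 373.05


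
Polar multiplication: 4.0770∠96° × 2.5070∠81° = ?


r = 4.0770 * 2.5070 = 10.2210
theta = 96° + 81° = 177° = 177° (mod 360)

10.2210 cis(177°)


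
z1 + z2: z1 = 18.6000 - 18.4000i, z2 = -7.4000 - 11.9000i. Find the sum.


Real: 18.6 - 7.4 = 11.2
Imag: -18.4 - 11.9 = -30.3

11.2000 - 30.3000i


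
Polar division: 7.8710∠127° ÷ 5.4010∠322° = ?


r = 7.8710 / 5.4010 = 1.4573
theta = 127° - 322° = -195° = 165° (mod 360)

1.4573 cis(165°)


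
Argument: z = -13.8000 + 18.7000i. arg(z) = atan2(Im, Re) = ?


Re = -13.8, Im = 18.7
arg = atan2(18.7, -13.8) = 126.4261 degrees

arg(z) = 126.4261 degrees


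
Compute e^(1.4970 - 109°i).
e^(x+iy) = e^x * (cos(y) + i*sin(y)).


e^1.4970 = 4.4683
cos(-109°) = -0.32557
sin(-109°) = -0.9455
Real = 4.4683*(-0.32557) = -1.4547
Imag = 4.4683*(-0.9455) = -4.2248

-1.4547 - 4.2248i


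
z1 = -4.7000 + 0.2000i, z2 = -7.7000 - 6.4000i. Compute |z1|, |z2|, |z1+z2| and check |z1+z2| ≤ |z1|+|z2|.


|z1| = sqrt((-4.7)^2 + 0.2^2) = sqrt(22.13) = 4.7043
|z2| = sqrt((-7.7)^2 + (-6.4)^2) = sqrt(100.25) = 10.0125
z1+z2 = -12.4000 - 6.2000i
|z1+z2| = sqrt(192.2) = 13.8636
|z1|+|z2| = 4.7043 + 10.0125 = 14.7168

|z1+z2| = 13.8636 ≤ |z1|+|z2| = 14.7168 (verified)


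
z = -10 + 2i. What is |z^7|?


|z| = sqrt(100+4) = sqrt(104) = 10.1980
|z^7| = |z|^7 = (sqrt(104))^7 = 104^3 * sqrt(104) = 1124864*sqrt(104)

|z^7| = 1124864*sqrt(104) ≈ 11471406.9723


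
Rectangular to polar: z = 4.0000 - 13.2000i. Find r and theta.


r = sqrt(16+174.24) = sqrt(190.24) = 13.7928
theta = atan2(-13.2, 4) = -73.1416 degrees

r = 13.7928, theta = -73.1416 degrees


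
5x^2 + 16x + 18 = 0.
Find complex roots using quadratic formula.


disc = 16^2 - 4*5*18 = 256 - 360 = -104
sqrt(|disc|) = sqrt(104) = 10.1980
Real part = -16/(2*5) = -1.6000
Imag part = 10.1980/(2*5) = 1.0198

-1.6000 ± 1.0198i


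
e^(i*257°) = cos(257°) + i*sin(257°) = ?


cos(257°) = -0.2250
sin(257°) = -0.9744

e^(i*257°) = -0.2250 - 0.9744i


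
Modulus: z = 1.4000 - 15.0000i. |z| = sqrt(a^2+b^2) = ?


|z| = sqrt(1.4^2 + (-15)^2) = sqrt(1.96 + 225) = sqrt(226.96) = 15.0652

|z| = 15.0652


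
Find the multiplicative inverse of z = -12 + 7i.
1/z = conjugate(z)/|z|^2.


|z|^2 = 144+49 = 193
1/z = (-12 - 7i)/193

1/z = -0.0622 - 0.0363i


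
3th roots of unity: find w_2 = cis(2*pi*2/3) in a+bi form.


Angle = 360*2/3 = 240°
a = cos(240°) = -0.5000
b = sin(240°) = -0.8660

-0.5000 - 0.8660i


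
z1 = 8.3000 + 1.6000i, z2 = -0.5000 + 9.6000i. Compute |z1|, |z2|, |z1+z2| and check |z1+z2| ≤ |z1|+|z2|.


|z1| = sqrt(8.3^2 + 1.6^2) = sqrt(71.45) = 8.4528
|z2| = sqrt((-0.5)^2 + 9.6^2) = sqrt(92.41) = 9.6130
z1+z2 = 7.8000 + 11.2000i
|z1+z2| = sqrt(186.28) = 13.6484
|z1|+|z2| = 8.4528 + 9.6130 = 18.0658

|z1+z2| = 13.6484 ≤ |z1|+|z2| = 18.0658 (verified)


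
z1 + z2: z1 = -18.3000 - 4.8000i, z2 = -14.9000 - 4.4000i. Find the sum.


Real: -18.3 - 14.9 = -33.2
Imag: -4.8 - 4.4 = -9.2

-33.2000 - 9.2000i


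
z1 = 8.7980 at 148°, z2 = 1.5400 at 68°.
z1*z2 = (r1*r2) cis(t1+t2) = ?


r = 8.7980 * 1.5400 = 13.5489
theta = 148° + 68° = 216° = 216° (mod 360)

13.5489 cis(216°)


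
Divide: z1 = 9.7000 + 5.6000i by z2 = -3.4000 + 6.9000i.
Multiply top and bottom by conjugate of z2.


Conjugate of z2 = -3.4000 - 6.9000i
Numerator: (9.7000 + 5.6000i)(-3.4000 - 6.9000i) = 5.6600 - 85.9700i
Denominator: (-3.4)^2 + 6.9^2 = 59.17
Result = (5.6600 - 85.9700i)/59.17

0.0957 - 1.4529i


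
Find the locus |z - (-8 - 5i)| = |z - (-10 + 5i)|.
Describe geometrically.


Equal distances means the locus is the perpendicular bisector of z1 and z2.
Midpoint = ((-8+(-10))/2, (-5+5)/2) = (-9.0000, 0)

Perpendicular bisector through (-9.0000, 0)


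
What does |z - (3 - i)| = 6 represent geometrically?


|z - z0| = r is a circle with center z0 and radius r.
Center = (3, -1), radius = 6

Circle with center (3, -1) and radius 6


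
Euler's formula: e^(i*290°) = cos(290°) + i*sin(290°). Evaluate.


cos(290°) = 0.3420
sin(290°) = -0.9397

e^(i*290°) = 0.3420 - 0.9397i


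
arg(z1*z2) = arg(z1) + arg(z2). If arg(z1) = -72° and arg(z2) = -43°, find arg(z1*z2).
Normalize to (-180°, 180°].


arg(z1*z2) = -72° - 43° = -115°
Normalized to (-180°, 180°]: -115°

-115°


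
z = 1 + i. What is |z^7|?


|z| = sqrt(1+1) = sqrt(2) = 1.4142
|z^7| = |z|^7 = (sqrt(2))^7 = 2^3 * sqrt(2) = 8*sqrt(2)

|z^7| = 8*sqrt(2) ≈ 11.3137


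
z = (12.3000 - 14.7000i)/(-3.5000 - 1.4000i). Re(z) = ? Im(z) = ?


Multiply by conjugate: (12.3000 - 14.7000i)(-3.5000 + 1.4000i) / ((-3.5)^2 + (-1.4)^2)
Numerator real = 12.3*(-3.5) - (14.7)*(-1.4) = -22.47
Numerator imag = -14.7*(-3.5) - 12.3*(-1.4) = 68.67
Denominator = 14.21
Re(z) = -22.47/14.21 = -1.5813
Im(z) = 68.67/14.21 = 4.8325

Re(z) = -1.5813, Im(z) = 4.8325


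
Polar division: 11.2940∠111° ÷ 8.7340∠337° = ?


r = 11.2940 / 8.7340 = 1.2931
theta = 111° - 337° = -226° = 134° (mod 360)

1.2931 cis(134°)


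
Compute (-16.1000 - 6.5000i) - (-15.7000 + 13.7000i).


Real: -16.1 + 15.7 = -0.4
Imag: -6.5 - 13.7 = -20.2

-0.4000 - 20.2000i


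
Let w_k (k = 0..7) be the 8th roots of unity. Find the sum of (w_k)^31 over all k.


The roots are w_k = w^k with w = e^(2*pi*i/8), and (w^k)^31 = (w^31)^k.
So S = 1 + u + u^2 + ... + u^(7) with u = w^31.
31 = 3*8 + 7, so 31 is not a multiple of 8: u = (w^8)^3 * w^7 = w^7 ≠ 1 (w is a primitive 8th root), while u^8 = (w^8)^31 = 1.
Geometric series: S = (1 - u^8)/(1 - u) = (1 - 1)/(1 - u) = 0

S = 0


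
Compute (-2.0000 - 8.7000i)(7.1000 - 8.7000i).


Real = -2*7.1 - (-8.7)*(-8.7) = -14.2 - 75.69 = -89.89
Imag = -2*(-8.7) + 7.1*(-8.7) = 17.4 - (61.77) = -44.37

-89.8900 - 44.3700i


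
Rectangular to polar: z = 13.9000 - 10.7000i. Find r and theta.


r = sqrt(193.21+114.49) = sqrt(307.7) = 17.5414
theta = atan2(-10.7, 13.9) = -37.5885 degrees

r = 17.5414, theta = -37.5885 degrees


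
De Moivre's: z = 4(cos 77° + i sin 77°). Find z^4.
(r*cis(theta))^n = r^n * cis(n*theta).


r^4 = 4^4 = 256
n*theta = 4*77° = 308° = 308° (mod 360)
a = 256*cos(308°) = 157.6093
b = 256*sin(308°) = -201.7308

256 cis(308°) = 157.6093 - 201.7308i


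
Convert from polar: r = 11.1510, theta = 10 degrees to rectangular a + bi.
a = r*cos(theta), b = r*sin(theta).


a = 11.1510*cos(10°) = 11.1510*0.98481 = 10.9816
b = 11.1510*sin(10°) = 11.1510*0.17365 = 1.9364

10.9816 + 1.9364i


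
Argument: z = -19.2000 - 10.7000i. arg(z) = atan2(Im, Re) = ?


Re = -19.2, Im = -10.7
arg = atan2(-10.7, -19.2) = -150.8694 degrees

arg(z) = -150.8694 degrees


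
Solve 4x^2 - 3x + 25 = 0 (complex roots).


disc = (-3)^2 - 4*4*25 = 9 - 400 = -391
sqrt(|disc|) = sqrt(391) = 19.7737
Real part = 3/(2*4) = 0.3750
Imag part = 19.7737/(2*4) = 2.4717

0.3750 ± 2.4717i


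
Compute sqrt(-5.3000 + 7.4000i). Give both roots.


|z| = sqrt(28.09+54.76) = 9.1022
sqrt((|z|+a)/2) = sqrt((9.1022+(-5.3))/2) = sqrt(1.9011) = 1.3788
sqrt((|z|-a)/2) = sqrt((9.1022-(-5.3))/2) = sqrt(7.2011) = 2.6835

±(1.3788 + 2.6835i) i.e. 1.3788 + 2.6835i and -1.3788 - 2.6835i


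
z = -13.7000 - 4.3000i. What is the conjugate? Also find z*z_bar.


z_bar = -13.7000 + 4.3000i
z*z_bar = (-13.7)^2 + (-4.3)^2 = 187.69 + 18.49 = 206.18

z_bar = -13.7000 + 4.3000i, z*z_bar = 206.18


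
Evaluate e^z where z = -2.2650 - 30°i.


e^-2.2650 = 0.1038
cos(-30°) = 0.866
sin(-30°) = -0.5
Real = 0.1038*0.866 = 0.0899
Imag = 0.1038*(-0.5) = -0.0519

0.0899 - 0.0519i


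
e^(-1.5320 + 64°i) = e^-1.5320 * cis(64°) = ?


e^-1.5320 = 0.2161
cos(64°) = 0.4384
sin(64°) = 0.8988
Real = 0.2161*0.4384 = 0.0947
Imag = 0.2161*0.8988 = 0.1942

0.0947 + 0.1942i


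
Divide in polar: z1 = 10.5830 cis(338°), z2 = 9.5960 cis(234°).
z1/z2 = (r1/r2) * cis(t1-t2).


r = 10.5830 / 9.5960 = 1.1029
theta = 338° - 234° = 104° = 104° (mod 360)

1.1029 cis(104°)


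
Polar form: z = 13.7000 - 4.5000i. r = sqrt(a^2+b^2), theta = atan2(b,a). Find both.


r = sqrt(187.69+20.25) = sqrt(207.94) = 14.4201
theta = atan2(-4.5, 13.7) = -18.1837 degrees

r = 14.4201, theta = -18.1837 degrees


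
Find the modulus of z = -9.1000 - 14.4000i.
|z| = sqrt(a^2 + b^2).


|z| = sqrt((-9.1)^2 + (-14.4)^2) = sqrt(82.81 + 207.36) = sqrt(290.17) = 17.0344

|z| = 17.0344


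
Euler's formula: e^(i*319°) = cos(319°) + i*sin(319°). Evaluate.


cos(319°) = 0.7547
sin(319°) = -0.6561

e^(i*319°) = 0.7547 - 0.6561i


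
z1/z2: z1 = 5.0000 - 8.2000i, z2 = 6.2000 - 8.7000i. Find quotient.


Conjugate of z2 = 6.2000 + 8.7000i
Numerator: (5.0000 - 8.2000i)(6.2000 + 8.7000i) = 102.3400 - 7.3400i
Denominator: 6.2^2 + (-8.7)^2 = 114.13
Result = (102.3400 - 7.3400i)/114.13

0.8967 - 0.0643i


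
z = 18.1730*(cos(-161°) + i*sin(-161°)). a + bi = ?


a = 18.1730*cos(-161°) = 18.1730*(-0.94552) = -17.1829
b = 18.1730*sin(-161°) = 18.1730*(-0.32557) = -5.9166

-17.1829 - 5.9166i


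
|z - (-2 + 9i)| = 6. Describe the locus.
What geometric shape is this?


|z - z0| = r is a circle with center z0 and radius r.
Center = (-2, 9), radius = 6

Circle with center (-2, 9) and radius 6


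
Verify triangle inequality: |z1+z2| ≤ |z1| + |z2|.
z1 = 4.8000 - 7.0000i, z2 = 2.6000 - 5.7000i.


|z1| = sqrt(4.8^2 + (-7)^2) = sqrt(72.04) = 8.4876
|z2| = sqrt(2.6^2 + (-5.7)^2) = sqrt(39.25) = 6.2650
z1+z2 = 7.4000 - 12.7000i
|z1+z2| = sqrt(216.05) = 14.6986
|z1|+|z2| = 8.4876 + 6.2650 = 14.7526

|z1+z2| = 14.6986 ≤ |z1|+|z2| = 14.7526 (verified)


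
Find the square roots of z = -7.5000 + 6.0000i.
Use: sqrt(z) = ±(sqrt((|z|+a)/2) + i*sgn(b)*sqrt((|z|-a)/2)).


|z| = sqrt(56.25+36) = 9.6047
sqrt((|z|+a)/2) = sqrt((9.6047+(-7.5))/2) = sqrt(1.0523) = 1.0258
sqrt((|z|-a)/2) = sqrt((9.6047-(-7.5))/2) = sqrt(8.5523) = 2.9244

±(1.0258 + 2.9244i) i.e. 1.0258 + 2.9244i and -1.0258 - 2.9244i


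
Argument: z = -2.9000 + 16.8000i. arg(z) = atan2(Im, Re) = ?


Re = -2.9, Im = 16.8
arg = atan2(16.8, -2.9) = 99.7938 degrees

arg(z) = 99.7938 degrees


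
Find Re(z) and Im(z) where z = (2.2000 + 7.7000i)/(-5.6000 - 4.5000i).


Multiply by conjugate: (2.2000 + 7.7000i)(-5.6000 + 4.5000i) / ((-5.6)^2 + (-4.5)^2)
Numerator real = 2.2*(-5.6) + 7.7*(-4.5) = -46.97
Numerator imag = 7.7*(-5.6) - 2.2*(-4.5) = -33.22
Denominator = 51.61
Re(z) = -46.97/51.61 = -0.9101
Im(z) = -33.22/51.61 = -0.6437

Re(z) = -0.9101, Im(z) = -0.6437


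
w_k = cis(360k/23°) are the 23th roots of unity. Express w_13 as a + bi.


Angle = 360*13/23 = 203.4783°
a = cos(203.4783°) = -0.9172
b = sin(203.4783°) = -0.3984

-0.9172 - 0.3984i


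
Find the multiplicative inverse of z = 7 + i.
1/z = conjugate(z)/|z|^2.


|z|^2 = 49+1 = 50
1/z = (7 - 1i)/50

1/z = 0.1400 - 0.0200i


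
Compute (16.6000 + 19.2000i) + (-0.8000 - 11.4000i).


Real: 16.6 - 0.8 = 15.8
Imag: 19.2 - 11.4 = 7.8

15.8000 + 7.8000i


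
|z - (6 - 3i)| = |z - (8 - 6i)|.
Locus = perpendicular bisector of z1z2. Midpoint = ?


Equal distances means the locus is the perpendicular bisector of z1 and z2.
Midpoint = ((6+8)/2, (-3+(-6))/2) = (7.0000, -4.5000)

Perpendicular bisector through (7.0000, -4.5000)


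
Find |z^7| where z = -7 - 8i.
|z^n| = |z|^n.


|z| = sqrt(49+64) = sqrt(113) = 10.6301
|z^7| = |z|^7 = (sqrt(113))^7 = 113^3 * sqrt(113) = 1442897*sqrt(113)

|z^7| = 1442897*sqrt(113) ≈ 15338205.5028


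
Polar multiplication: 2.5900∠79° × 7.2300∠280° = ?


r = 2.5900 * 7.2300 = 18.7257
theta = 79° + 280° = 359° = 359° (mod 360)

18.7257 cis(359°)


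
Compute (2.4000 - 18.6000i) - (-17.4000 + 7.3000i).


Real: 2.4 + 17.4 = 19.8
Imag: -18.6 - 7.3 = -25.9

19.8000 - 25.9000i


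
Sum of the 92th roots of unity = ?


The sum of all 92th roots of unity is 0.
Geometric series: (1 - w^92)/(1 - w) = (1-1)/(1-w) = 0 since w^92 = 1, w ≠ 1.
Alternatively: coefficient of z^91 in z^92 - 1 is 0.

0


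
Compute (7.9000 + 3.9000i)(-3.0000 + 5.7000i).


Real = 7.9*(-3) - 3.9*5.7 = -23.7 - 22.23 = -45.93
Imag = 7.9*5.7 - (3)*3.9 = 45.03 - (11.7) = 33.33

-45.9300 + 33.3300i


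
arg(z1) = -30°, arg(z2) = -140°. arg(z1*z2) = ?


arg(z1*z2) = -30° - 140° = -170°
Normalized to (-180°, 180°]: -170°

-170°


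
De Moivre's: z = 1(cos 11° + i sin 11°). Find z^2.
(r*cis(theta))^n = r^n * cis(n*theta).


r^2 = 1^2 = 1
n*theta = 2*11° = 22° = 22° (mod 360)
a = 1*cos(22°) = 0.9272
b = 1*sin(22°) = 0.3746

1 cis(22°) = 0.9272 + 0.3746i


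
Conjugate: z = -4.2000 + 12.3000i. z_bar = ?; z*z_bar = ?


z_bar = -4.2000 - 12.3000i
z*z_bar = (-4.2)^2 + 12.3^2 = 17.64 + 151.29 = 168.93

z_bar = -4.2000 - 12.3000i, z*z_bar = 168.93


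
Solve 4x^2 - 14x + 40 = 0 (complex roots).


disc = (-14)^2 - 4*4*40 = 196 - 640 = -444
sqrt(|disc|) = sqrt(444) = 21.0713
Real part = 14/(2*4) = 1.7500
Imag part = 21.0713/(2*4) = 2.6339

1.7500 ± 2.6339i


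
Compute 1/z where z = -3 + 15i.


|z|^2 = 9+225 = 234
1/z = (-3 - 15i)/234

1/z = -0.0128 - 0.0641i


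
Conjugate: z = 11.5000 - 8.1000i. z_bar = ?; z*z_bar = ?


z_bar = 11.5000 + 8.1000i
z*z_bar = 11.5^2 + (-8.1)^2 = 132.25 + 65.61 = 197.86

z_bar = 11.5000 + 8.1000i, z*z_bar = 197.86


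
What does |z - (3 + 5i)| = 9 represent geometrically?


|z - z0| = r is a circle with center z0 and radius r.
Center = (3, 5), radius = 9

Circle with center (3, 5) and radius 9


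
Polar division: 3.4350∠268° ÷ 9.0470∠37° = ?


r = 3.4350 / 9.0470 = 0.3797
theta = 268° - 37° = 231° = 231° (mod 360)

0.3797 cis(231°)


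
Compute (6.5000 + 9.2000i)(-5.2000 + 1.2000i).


Real = 6.5*(-5.2) - 9.2*1.2 = -33.8 - 11.04 = -44.84
Imag = 6.5*1.2 - (5.2)*9.2 = 7.8 - (47.84) = -40.04

-44.8400 - 40.0400i


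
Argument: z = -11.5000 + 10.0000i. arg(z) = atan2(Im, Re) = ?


Re = -11.5, Im = 10
arg = atan2(10, -11.5) = 138.9909 degrees

arg(z) = 138.9909 degrees


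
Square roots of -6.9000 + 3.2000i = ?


|z| = sqrt(47.61+10.24) = 7.6059
sqrt((|z|+a)/2) = sqrt((7.6059+(-6.9))/2) = sqrt(0.3530) = 0.5941
sqrt((|z|-a)/2) = sqrt((7.6059-(-6.9))/2) = sqrt(7.2530) = 2.6931

±(0.5941 + 2.6931i) i.e. 0.5941 + 2.6931i and -0.5941 - 2.6931i


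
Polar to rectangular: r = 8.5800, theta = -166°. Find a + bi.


a = 8.5800*cos(-166°) = 8.5800*(-0.970296) = -8.3251
b = 8.5800*sin(-166°) = 8.5800*(-0.24192) = -2.0757

-8.3251 - 2.0757i


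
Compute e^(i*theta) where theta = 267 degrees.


cos(267°) = -0.0523
sin(267°) = -0.9986

e^(i*267°) = -0.0523 - 0.9986i


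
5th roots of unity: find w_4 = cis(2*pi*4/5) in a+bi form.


Angle = 360*4/5 = 288°
a = cos(288°) = 0.3090
b = sin(288°) = -0.9511

0.3090 - 0.9511i


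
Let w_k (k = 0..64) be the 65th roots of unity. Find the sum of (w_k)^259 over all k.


The roots are w_k = w^k with w = e^(2*pi*i/65), and (w^k)^259 = (w^259)^k.
So S = 1 + u + u^2 + ... + u^(64) with u = w^259.
259 = 3*65 + 64, so 259 is not a multiple of 65: u = (w^65)^3 * w^64 = w^64 ≠ 1 (w is a primitive 65th root), while u^65 = (w^65)^259 = 1.
Geometric series: S = (1 - u^65)/(1 - u) = (1 - 1)/(1 - u) = 0

S = 0


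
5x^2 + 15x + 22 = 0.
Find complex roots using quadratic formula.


disc = 15^2 - 4*5*22 = 225 - 440 = -215
sqrt(|disc|) = sqrt(215) = 14.6629
Real part = -15/(2*5) = -1.5000
Imag part = 14.6629/(2*5) = 1.4663

-1.5000 ± 1.4663i


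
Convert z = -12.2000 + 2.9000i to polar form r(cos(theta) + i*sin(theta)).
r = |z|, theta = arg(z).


r = sqrt(148.84+8.41) = sqrt(157.25) = 12.5399
theta = atan2(2.9, -12.2) = 166.6287 degrees

r = 12.5399, theta = 166.6287 degrees


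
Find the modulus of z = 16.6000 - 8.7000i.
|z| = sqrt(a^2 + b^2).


|z| = sqrt(16.6^2 + (-8.7)^2) = sqrt(275.56 + 75.69) = sqrt(351.25) = 18.7417

|z| = 18.7417


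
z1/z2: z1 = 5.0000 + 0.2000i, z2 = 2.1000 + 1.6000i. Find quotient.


Conjugate of z2 = 2.1000 - 1.6000i
Numerator: (5.0000 + 0.2000i)(2.1000 - 1.6000i) = 10.8200 - 7.5800i
Denominator: 2.1^2 + 1.6^2 = 6.97
Result = (10.8200 - 7.5800i)/6.97

1.5524 - 1.0875i


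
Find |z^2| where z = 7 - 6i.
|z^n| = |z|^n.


|z| = sqrt(49+36) = sqrt(85) = 9.2195
|z^2| = |z|^2 = (sqrt(85))^2 = 85

|z^2| = 85


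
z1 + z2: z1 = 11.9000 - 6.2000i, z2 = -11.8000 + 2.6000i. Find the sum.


Real: 11.9 - 11.8 = 0.1
Imag: -6.2 + 2.6 = -3.6

0.1000 - 3.6000i


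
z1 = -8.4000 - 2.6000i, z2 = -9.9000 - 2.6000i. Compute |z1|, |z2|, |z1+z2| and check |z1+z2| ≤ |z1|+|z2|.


|z1| = sqrt((-8.4)^2 + (-2.6)^2) = sqrt(77.32) = 8.7932
|z2| = sqrt((-9.9)^2 + (-2.6)^2) = sqrt(104.77) = 10.2357
z1+z2 = -18.3000 - 5.2000i
|z1+z2| = sqrt(361.93) = 19.0245
|z1|+|z2| = 8.7932 + 10.2357 = 19.0289

|z1+z2| = 19.0245 ≤ |z1|+|z2| = 19.0289 (verified)


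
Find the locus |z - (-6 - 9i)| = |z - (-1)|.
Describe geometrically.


Equal distances means the locus is the perpendicular bisector of z1 and z2.
Midpoint = ((-6+(-1))/2, (-9+0)/2) = (-3.5000, -4.5000)

Perpendicular bisector through (-3.5000, -4.5000)


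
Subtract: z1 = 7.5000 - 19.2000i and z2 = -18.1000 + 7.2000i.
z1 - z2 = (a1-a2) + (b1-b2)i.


Real: 7.5 + 18.1 = 25.6
Imag: -19.2 - 7.2 = -26.4

25.6000 - 26.4000i


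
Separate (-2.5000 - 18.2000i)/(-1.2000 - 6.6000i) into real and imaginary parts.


Multiply by conjugate: (-2.5000 - 18.2000i)(-1.2000 + 6.6000i) / ((-1.2)^2 + (-6.6)^2)
Numerator real = -2.5*(-1.2) - (18.2)*(-6.6) = 123.12
Numerator imag = -18.2*(-1.2) - (-2.5)*(-6.6) = 5.34
Denominator = 45
Re(z) = 123.12/45 = 2.7360
Im(z) = 5.34/45 = 0.1187

Re(z) = 2.7360, Im(z) = 0.1187
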